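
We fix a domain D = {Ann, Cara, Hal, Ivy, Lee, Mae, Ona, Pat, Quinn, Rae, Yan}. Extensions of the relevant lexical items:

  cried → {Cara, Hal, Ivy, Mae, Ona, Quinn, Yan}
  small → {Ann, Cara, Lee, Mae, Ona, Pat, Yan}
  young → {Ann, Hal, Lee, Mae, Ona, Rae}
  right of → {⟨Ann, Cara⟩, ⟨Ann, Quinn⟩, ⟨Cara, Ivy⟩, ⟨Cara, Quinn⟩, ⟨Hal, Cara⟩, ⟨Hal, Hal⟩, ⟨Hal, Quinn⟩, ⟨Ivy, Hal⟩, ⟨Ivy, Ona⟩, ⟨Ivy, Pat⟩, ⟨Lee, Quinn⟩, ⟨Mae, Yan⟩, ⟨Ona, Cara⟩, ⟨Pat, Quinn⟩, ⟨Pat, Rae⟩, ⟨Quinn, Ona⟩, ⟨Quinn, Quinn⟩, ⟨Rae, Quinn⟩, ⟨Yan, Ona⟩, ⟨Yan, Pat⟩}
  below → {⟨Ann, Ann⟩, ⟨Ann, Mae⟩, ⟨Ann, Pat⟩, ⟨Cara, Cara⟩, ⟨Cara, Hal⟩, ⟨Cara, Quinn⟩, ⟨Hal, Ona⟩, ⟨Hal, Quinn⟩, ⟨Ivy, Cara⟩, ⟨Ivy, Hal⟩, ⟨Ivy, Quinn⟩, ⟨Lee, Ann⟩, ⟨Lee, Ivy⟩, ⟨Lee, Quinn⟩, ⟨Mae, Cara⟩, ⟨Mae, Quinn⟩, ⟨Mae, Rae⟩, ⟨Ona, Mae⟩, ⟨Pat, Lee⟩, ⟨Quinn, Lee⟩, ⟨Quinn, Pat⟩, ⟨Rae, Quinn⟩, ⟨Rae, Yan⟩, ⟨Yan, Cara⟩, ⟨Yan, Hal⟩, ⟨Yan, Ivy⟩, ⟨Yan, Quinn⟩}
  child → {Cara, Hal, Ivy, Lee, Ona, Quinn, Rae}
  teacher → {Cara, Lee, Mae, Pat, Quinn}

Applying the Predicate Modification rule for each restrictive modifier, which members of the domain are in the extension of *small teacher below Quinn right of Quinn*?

{Cara, Lee}

⟦below Quinn⟧ = {x : ⟨x, Quinn⟩ ∈ ⟦below⟧} = {Cara, Hal, Ivy, Lee, Mae, Rae, Yan}
⟦right of Quinn⟧ = {x : ⟨x, Quinn⟩ ∈ ⟦right of⟧} = {Ann, Cara, Hal, Lee, Pat, Quinn, Rae}
⟦teacher⟧ = {Cara, Lee, Mae, Pat, Quinn}
… ∩ ⟦below Quinn⟧ = {Cara, Lee, Mae, Pat, Quinn} ∩ {Cara, Hal, Ivy, Lee, Mae, Rae, Yan} = {Cara, Lee, Mae}
… ∩ ⟦right of Quinn⟧ = {Cara, Lee, Mae} ∩ {Ann, Cara, Hal, Lee, Pat, Quinn, Rae} = {Cara, Lee}
… ∩ ⟦small⟧ = {Cara, Lee} ∩ {Ann, Cara, Lee, Mae, Ona, Pat, Yan} = {Cara, Lee}
So ⟦small teacher below Quinn right of Quinn⟧ = {Cara, Lee}.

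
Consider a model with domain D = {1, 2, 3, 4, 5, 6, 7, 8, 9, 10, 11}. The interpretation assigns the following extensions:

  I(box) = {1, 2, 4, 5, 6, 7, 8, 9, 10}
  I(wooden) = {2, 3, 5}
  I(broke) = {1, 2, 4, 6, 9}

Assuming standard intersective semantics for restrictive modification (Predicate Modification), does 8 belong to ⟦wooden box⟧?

⟦box⟧ = {1, 2, 4, 5, 6, 7, 8, 9, 10}
… ∩ ⟦wooden⟧ = {1, 2, 4, 5, 6, 7, 8, 9, 10} ∩ {2, 3, 5} = {2, 5}
⟦wooden box⟧ = {2, 5}; 8 ∉ this set.

no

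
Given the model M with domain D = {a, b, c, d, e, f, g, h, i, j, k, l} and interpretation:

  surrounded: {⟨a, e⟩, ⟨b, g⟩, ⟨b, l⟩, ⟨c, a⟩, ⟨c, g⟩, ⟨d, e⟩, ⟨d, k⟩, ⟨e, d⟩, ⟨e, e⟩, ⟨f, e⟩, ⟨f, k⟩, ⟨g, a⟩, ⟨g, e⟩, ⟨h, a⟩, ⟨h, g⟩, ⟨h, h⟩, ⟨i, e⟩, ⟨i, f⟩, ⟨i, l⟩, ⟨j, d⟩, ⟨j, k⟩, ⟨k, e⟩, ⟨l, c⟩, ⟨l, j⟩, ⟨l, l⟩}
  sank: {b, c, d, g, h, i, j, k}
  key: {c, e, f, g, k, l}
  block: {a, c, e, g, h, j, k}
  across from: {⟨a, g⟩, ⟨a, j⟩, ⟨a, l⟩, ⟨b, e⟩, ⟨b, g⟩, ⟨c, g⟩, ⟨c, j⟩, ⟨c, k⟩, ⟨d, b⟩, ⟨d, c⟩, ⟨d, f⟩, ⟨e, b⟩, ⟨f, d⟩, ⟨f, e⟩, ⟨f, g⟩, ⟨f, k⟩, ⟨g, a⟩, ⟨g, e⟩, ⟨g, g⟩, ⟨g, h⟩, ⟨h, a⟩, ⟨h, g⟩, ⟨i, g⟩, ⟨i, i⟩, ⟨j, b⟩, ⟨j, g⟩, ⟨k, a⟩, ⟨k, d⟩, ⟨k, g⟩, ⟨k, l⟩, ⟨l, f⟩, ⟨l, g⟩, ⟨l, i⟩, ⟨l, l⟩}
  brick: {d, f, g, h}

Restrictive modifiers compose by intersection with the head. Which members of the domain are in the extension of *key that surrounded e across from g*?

{f, g, k}

⟦that surrounded e⟧ = {x : ⟨x, e⟩ ∈ ⟦surrounded⟧} = {a, d, e, f, g, i, k}
⟦across from g⟧ = {x : ⟨x, g⟩ ∈ ⟦across from⟧} = {a, b, c, f, g, h, i, j, k, l}
⟦key⟧ = {c, e, f, g, k, l}
… ∩ ⟦that surrounded e⟧ = {c, e, f, g, k, l} ∩ {a, d, e, f, g, i, k} = {e, f, g, k}
… ∩ ⟦across from g⟧ = {e, f, g, k} ∩ {a, b, c, f, g, h, i, j, k, l} = {f, g, k}
So ⟦key that surrounded e across from g⟧ = {f, g, k}.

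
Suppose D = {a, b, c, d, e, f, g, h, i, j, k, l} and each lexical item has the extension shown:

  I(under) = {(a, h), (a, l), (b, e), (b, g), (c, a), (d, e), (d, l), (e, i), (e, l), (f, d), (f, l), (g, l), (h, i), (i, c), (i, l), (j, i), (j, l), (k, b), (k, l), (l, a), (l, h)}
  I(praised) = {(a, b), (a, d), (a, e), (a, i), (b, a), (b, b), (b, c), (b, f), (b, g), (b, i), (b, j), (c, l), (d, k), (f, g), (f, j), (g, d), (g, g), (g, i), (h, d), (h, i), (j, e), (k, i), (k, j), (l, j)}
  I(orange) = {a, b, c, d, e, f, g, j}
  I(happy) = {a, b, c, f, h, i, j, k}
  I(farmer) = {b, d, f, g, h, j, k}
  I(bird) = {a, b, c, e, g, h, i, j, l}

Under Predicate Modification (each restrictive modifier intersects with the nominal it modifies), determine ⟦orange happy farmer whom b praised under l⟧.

⟦whom b praised⟧ = {x : ⟨b, x⟩ ∈ ⟦praised⟧} = {a, b, c, f, g, i, j}
⟦under l⟧ = {x : ⟨x, l⟩ ∈ ⟦under⟧} = {a, d, e, f, g, i, j, k}
⟦farmer⟧ = {b, d, f, g, h, j, k}
… ∩ ⟦whom b praised⟧ = {b, d, f, g, h, j, k} ∩ {a, b, c, f, g, i, j} = {b, f, g, j}
… ∩ ⟦under l⟧ = {b, f, g, j} ∩ {a, d, e, f, g, i, j, k} = {f, g, j}
… ∩ ⟦orange⟧ = {f, g, j} ∩ {a, b, c, d, e, f, g, j} = {f, g, j}
… ∩ ⟦happy⟧ = {f, g, j} ∩ {a, b, c, f, h, i, j, k} = {f, j}
So ⟦orange happy farmer whom b praised under l⟧ = {f, j}.

{f, j}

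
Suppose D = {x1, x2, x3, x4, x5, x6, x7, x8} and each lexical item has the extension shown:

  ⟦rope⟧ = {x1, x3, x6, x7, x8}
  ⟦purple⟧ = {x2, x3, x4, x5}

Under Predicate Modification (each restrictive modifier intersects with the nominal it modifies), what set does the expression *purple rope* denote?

{x3}

⟦rope⟧ = {x1, x3, x6, x7, x8}
… ∩ ⟦purple⟧ = {x1, x3, x6, x7, x8} ∩ {x2, x3, x4, x5} = {x3}
So ⟦purple rope⟧ = {x3}.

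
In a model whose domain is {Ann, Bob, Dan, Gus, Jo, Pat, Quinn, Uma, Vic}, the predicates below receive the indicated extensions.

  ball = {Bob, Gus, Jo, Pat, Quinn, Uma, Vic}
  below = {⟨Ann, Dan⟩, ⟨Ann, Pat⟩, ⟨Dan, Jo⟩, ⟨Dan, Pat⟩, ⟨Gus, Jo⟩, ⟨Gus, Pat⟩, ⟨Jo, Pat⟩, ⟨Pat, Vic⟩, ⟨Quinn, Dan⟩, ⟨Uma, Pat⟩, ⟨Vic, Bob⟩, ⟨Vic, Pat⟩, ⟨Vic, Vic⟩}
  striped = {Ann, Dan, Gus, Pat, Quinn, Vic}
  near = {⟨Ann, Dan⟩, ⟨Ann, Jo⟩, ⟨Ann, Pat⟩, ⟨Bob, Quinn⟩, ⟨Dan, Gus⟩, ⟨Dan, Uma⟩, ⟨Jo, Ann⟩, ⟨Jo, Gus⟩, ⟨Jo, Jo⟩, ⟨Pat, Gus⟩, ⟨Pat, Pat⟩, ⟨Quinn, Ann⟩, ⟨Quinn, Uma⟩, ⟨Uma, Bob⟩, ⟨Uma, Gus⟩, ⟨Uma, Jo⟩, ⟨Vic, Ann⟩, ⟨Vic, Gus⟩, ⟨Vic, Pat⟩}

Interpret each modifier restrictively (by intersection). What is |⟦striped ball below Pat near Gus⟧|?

⟦below Pat⟧ = {x : ⟨x, Pat⟩ ∈ ⟦below⟧} = {Ann, Dan, Gus, Jo, Uma, Vic}
⟦near Gus⟧ = {x : ⟨x, Gus⟩ ∈ ⟦near⟧} = {Dan, Jo, Pat, Uma, Vic}
⟦ball⟧ = {Bob, Gus, Jo, Pat, Quinn, Uma, Vic}
… ∩ ⟦below Pat⟧ = {Bob, Gus, Jo, Pat, Quinn, Uma, Vic} ∩ {Ann, Dan, Gus, Jo, Uma, Vic} = {Gus, Jo, Uma, Vic}
… ∩ ⟦near Gus⟧ = {Gus, Jo, Uma, Vic} ∩ {Dan, Jo, Pat, Uma, Vic} = {Jo, Uma, Vic}
… ∩ ⟦striped⟧ = {Jo, Uma, Vic} ∩ {Ann, Dan, Gus, Pat, Quinn, Vic} = {Vic}
⟦striped ball below Pat near Gus⟧ = {Vic}, so the cardinality is 1.

1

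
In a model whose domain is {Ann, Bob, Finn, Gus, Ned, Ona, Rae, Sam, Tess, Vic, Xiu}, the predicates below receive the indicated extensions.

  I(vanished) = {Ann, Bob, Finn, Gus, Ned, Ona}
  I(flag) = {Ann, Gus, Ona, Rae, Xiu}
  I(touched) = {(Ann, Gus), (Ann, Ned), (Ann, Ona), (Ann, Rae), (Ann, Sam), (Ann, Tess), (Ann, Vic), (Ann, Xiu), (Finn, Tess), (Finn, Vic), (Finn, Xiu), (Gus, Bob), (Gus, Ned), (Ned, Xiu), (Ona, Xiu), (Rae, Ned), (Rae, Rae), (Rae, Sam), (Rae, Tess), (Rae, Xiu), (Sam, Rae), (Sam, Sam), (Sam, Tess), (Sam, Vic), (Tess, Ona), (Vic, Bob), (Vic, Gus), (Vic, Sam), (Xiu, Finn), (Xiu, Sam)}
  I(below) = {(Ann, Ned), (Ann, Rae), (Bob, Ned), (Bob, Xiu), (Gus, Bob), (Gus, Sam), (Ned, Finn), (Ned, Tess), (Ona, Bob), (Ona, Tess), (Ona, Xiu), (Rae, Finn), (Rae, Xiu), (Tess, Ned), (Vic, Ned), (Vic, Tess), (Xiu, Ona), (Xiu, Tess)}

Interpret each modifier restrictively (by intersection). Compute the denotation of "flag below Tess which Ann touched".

{Ona, Xiu}

⟦below Tess⟧ = {x : ⟨x, Tess⟩ ∈ ⟦below⟧} = {Ned, Ona, Vic, Xiu}
⟦which Ann touched⟧ = {x : ⟨Ann, x⟩ ∈ ⟦touched⟧} = {Gus, Ned, Ona, Rae, Sam, Tess, Vic, Xiu}
⟦flag⟧ = {Ann, Gus, Ona, Rae, Xiu}
… ∩ ⟦below Tess⟧ = {Ann, Gus, Ona, Rae, Xiu} ∩ {Ned, Ona, Vic, Xiu} = {Ona, Xiu}
… ∩ ⟦which Ann touched⟧ = {Ona, Xiu} ∩ {Gus, Ned, Ona, Rae, Sam, Tess, Vic, Xiu} = {Ona, Xiu}
So ⟦flag below Tess which Ann touched⟧ = {Ona, Xiu}.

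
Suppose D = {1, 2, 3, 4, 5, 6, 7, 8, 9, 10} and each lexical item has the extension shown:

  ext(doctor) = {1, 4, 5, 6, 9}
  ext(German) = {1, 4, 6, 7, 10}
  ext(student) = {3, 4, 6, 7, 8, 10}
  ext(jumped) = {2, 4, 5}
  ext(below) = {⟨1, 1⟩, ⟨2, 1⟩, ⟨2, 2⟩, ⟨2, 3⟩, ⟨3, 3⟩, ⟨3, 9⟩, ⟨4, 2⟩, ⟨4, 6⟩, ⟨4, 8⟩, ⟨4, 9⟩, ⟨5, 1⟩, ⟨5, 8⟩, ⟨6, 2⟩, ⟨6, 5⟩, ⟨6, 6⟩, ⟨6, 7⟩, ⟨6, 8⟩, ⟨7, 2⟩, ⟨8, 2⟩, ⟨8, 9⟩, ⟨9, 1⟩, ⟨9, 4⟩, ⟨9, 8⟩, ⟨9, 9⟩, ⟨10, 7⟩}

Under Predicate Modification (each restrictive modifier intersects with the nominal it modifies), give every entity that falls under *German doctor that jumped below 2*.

⟦that jumped⟧ = ⟦jumped⟧ = {2, 4, 5}
⟦below 2⟧ = {x : ⟨x, 2⟩ ∈ ⟦below⟧} = {2, 4, 6, 7, 8}
⟦doctor⟧ = {1, 4, 5, 6, 9}
… ∩ ⟦that jumped⟧ = {1, 4, 5, 6, 9} ∩ {2, 4, 5} = {4, 5}
… ∩ ⟦below 2⟧ = {4, 5} ∩ {2, 4, 6, 7, 8} = {4}
… ∩ ⟦German⟧ = {4} ∩ {1, 4, 6, 7, 10} = {4}
So ⟦German doctor that jumped below 2⟧ = {4}.

{4}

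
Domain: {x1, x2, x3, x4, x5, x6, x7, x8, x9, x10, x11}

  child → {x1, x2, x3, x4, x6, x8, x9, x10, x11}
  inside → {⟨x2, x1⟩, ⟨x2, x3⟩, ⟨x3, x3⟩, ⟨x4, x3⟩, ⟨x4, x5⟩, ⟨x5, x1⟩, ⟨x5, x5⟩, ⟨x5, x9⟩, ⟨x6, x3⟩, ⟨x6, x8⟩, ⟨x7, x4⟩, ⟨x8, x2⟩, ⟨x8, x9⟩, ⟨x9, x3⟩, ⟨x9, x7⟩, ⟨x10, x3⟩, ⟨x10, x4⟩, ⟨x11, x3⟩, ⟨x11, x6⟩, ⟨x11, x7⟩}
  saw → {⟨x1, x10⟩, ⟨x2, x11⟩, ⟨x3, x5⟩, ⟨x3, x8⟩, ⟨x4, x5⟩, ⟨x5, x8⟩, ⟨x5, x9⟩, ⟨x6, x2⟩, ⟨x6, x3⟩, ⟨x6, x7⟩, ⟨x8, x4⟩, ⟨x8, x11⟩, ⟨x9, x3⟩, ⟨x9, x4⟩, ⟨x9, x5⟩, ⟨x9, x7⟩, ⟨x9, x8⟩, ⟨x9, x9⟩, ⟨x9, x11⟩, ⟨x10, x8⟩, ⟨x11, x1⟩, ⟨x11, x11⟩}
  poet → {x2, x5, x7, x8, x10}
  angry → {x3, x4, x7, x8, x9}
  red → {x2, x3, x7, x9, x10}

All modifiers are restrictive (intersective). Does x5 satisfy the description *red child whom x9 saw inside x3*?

⟦whom x9 saw⟧ = {x : ⟨x9, x⟩ ∈ ⟦saw⟧} = {x3, x4, x5, x7, x8, x9, x11}
⟦inside x3⟧ = {x : ⟨x, x3⟩ ∈ ⟦inside⟧} = {x2, x3, x4, x6, x9, x10, x11}
⟦child⟧ = {x1, x2, x3, x4, x6, x8, x9, x10, x11}
… ∩ ⟦whom x9 saw⟧ = {x1, x2, x3, x4, x6, x8, x9, x10, x11} ∩ {x3, x4, x5, x7, x8, x9, x11} = {x3, x4, x8, x9, x11}
… ∩ ⟦inside x3⟧ = {x3, x4, x8, x9, x11} ∩ {x2, x3, x4, x6, x9, x10, x11} = {x3, x4, x9, x11}
… ∩ ⟦red⟧ = {x3, x4, x9, x11} ∩ {x2, x3, x7, x9, x10} = {x3, x9}
⟦red child whom x9 saw inside x3⟧ = {x3, x9}; x5 ∉ this set.

no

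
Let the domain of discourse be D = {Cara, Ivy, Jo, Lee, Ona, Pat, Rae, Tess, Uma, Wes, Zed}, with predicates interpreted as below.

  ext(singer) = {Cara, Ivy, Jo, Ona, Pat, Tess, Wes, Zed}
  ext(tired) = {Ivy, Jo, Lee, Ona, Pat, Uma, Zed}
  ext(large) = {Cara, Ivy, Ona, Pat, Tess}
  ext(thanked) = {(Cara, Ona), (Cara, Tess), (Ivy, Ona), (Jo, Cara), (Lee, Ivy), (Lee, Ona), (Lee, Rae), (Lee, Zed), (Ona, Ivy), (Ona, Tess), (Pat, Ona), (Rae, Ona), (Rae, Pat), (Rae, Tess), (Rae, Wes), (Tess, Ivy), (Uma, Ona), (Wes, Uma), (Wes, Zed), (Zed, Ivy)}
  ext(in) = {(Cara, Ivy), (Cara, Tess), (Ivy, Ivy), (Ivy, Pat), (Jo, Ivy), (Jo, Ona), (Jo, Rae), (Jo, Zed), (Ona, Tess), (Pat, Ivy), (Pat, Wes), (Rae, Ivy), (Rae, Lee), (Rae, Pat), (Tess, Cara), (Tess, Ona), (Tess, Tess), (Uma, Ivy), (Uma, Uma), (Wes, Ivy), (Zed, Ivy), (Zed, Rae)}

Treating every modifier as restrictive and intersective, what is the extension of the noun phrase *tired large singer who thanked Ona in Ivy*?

{Ivy, Pat}

⟦who thanked Ona⟧ = {x : ⟨x, Ona⟩ ∈ ⟦thanked⟧} = {Cara, Ivy, Lee, Pat, Rae, Uma}
⟦in Ivy⟧ = {x : ⟨x, Ivy⟩ ∈ ⟦in⟧} = {Cara, Ivy, Jo, Pat, Rae, Uma, Wes, Zed}
⟦singer⟧ = {Cara, Ivy, Jo, Ona, Pat, Tess, Wes, Zed}
… ∩ ⟦who thanked Ona⟧ = {Cara, Ivy, Jo, Ona, Pat, Tess, Wes, Zed} ∩ {Cara, Ivy, Lee, Pat, Rae, Uma} = {Cara, Ivy, Pat}
… ∩ ⟦in Ivy⟧ = {Cara, Ivy, Pat} ∩ {Cara, Ivy, Jo, Pat, Rae, Uma, Wes, Zed} = {Cara, Ivy, Pat}
… ∩ ⟦tired⟧ = {Cara, Ivy, Pat} ∩ {Ivy, Jo, Lee, Ona, Pat, Uma, Zed} = {Ivy, Pat}
… ∩ ⟦large⟧ = {Ivy, Pat} ∩ {Cara, Ivy, Ona, Pat, Tess} = {Ivy, Pat}
So ⟦tired large singer who thanked Ona in Ivy⟧ = {Ivy, Pat}.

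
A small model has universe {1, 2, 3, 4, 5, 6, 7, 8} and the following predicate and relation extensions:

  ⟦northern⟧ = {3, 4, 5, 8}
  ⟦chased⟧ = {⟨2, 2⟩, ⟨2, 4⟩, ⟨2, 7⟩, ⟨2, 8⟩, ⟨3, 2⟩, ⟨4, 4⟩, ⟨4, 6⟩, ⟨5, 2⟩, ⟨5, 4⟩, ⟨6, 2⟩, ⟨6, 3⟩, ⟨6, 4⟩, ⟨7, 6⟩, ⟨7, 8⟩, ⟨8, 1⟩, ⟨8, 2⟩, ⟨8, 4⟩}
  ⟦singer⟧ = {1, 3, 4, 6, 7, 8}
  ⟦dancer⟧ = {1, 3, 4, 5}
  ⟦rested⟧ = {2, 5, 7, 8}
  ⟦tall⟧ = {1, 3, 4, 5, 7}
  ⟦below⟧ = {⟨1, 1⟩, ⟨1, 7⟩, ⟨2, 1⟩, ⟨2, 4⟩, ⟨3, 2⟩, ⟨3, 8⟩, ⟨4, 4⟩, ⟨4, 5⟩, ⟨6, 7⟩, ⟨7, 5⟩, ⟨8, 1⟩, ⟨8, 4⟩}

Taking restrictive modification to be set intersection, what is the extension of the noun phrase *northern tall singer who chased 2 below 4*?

⟦who chased 2⟧ = {x : ⟨x, 2⟩ ∈ ⟦chased⟧} = {2, 3, 5, 6, 8}
⟦below 4⟧ = {x : ⟨x, 4⟩ ∈ ⟦below⟧} = {2, 4, 8}
⟦singer⟧ = {1, 3, 4, 6, 7, 8}
… ∩ ⟦who chased 2⟧ = {1, 3, 4, 6, 7, 8} ∩ {2, 3, 5, 6, 8} = {3, 6, 8}
… ∩ ⟦below 4⟧ = {3, 6, 8} ∩ {2, 4, 8} = {8}
… ∩ ⟦northern⟧ = {8} ∩ {3, 4, 5, 8} = {8}
… ∩ ⟦tall⟧ = {8} ∩ {1, 3, 4, 5, 7} = ∅
So ⟦northern tall singer who chased 2 below 4⟧ = ∅.

∅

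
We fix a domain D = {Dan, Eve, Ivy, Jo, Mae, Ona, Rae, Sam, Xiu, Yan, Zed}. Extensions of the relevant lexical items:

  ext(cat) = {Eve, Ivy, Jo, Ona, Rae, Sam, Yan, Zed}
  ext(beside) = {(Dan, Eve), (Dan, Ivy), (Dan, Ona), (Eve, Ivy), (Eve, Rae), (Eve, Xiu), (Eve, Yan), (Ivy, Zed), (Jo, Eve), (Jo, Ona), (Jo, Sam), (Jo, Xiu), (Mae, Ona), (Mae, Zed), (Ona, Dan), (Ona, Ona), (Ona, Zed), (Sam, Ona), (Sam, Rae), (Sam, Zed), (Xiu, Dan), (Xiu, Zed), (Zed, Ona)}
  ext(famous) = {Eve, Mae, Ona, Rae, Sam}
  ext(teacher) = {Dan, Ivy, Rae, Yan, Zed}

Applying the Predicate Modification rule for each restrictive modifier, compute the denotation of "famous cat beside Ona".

⟦beside Ona⟧ = {x : ⟨x, Ona⟩ ∈ ⟦beside⟧} = {Dan, Jo, Mae, Ona, Sam, Zed}
⟦cat⟧ = {Eve, Ivy, Jo, Ona, Rae, Sam, Yan, Zed}
… ∩ ⟦beside Ona⟧ = {Eve, Ivy, Jo, Ona, Rae, Sam, Yan, Zed} ∩ {Dan, Jo, Mae, Ona, Sam, Zed} = {Jo, Ona, Sam, Zed}
… ∩ ⟦famous⟧ = {Jo, Ona, Sam, Zed} ∩ {Eve, Mae, Ona, Rae, Sam} = {Ona, Sam}
So ⟦famous cat beside Ona⟧ = {Ona, Sam}.

{Ona, Sam}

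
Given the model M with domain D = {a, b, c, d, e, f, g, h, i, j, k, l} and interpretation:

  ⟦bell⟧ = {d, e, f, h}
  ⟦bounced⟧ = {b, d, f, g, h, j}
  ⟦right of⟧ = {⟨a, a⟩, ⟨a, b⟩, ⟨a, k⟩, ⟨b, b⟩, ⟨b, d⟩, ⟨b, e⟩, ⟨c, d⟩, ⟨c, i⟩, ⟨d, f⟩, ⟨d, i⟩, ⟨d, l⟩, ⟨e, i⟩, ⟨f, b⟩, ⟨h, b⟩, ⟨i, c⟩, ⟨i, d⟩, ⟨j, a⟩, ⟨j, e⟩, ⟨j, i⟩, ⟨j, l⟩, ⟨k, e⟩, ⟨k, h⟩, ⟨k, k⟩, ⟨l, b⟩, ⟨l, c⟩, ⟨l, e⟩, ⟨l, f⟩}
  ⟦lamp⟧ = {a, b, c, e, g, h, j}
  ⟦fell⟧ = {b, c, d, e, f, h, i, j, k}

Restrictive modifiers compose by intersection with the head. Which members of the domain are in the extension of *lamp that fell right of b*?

{b, h}

⟦that fell⟧ = ⟦fell⟧ = {b, c, d, e, f, h, i, j, k}
⟦right of b⟧ = {x : ⟨x, b⟩ ∈ ⟦right of⟧} = {a, b, f, h, l}
⟦lamp⟧ = {a, b, c, e, g, h, j}
… ∩ ⟦that fell⟧ = {a, b, c, e, g, h, j} ∩ {b, c, d, e, f, h, i, j, k} = {b, c, e, h, j}
… ∩ ⟦right of b⟧ = {b, c, e, h, j} ∩ {a, b, f, h, l} = {b, h}
So ⟦lamp that fell right of b⟧ = {b, h}.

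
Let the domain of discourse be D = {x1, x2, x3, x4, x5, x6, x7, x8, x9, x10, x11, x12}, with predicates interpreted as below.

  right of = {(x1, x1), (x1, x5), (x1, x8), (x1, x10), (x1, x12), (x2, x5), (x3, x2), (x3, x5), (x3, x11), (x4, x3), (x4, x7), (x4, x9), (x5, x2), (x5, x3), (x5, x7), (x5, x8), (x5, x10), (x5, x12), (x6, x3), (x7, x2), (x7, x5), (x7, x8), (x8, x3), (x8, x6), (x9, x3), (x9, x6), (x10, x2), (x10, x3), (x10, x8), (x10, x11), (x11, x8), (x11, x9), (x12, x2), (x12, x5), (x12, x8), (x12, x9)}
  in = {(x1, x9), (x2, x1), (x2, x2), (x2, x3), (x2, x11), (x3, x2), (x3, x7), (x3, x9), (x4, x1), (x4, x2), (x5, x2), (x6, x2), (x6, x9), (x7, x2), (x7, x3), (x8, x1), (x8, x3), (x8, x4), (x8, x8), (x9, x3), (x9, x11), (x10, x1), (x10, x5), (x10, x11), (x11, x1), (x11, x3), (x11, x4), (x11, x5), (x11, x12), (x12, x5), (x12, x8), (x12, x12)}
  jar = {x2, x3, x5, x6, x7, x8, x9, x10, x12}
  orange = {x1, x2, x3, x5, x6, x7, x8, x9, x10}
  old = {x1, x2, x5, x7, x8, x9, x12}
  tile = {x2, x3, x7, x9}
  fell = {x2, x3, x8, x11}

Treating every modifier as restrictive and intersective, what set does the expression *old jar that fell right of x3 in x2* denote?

∅

⟦that fell⟧ = ⟦fell⟧ = {x2, x3, x8, x11}
⟦right of x3⟧ = {x : ⟨x, x3⟩ ∈ ⟦right of⟧} = {x4, x5, x6, x8, x9, x10}
⟦in x2⟧ = {x : ⟨x, x2⟩ ∈ ⟦in⟧} = {x2, x3, x4, x5, x6, x7}
⟦jar⟧ = {x2, x3, x5, x6, x7, x8, x9, x10, x12}
… ∩ ⟦that fell⟧ = {x2, x3, x5, x6, x7, x8, x9, x10, x12} ∩ {x2, x3, x8, x11} = {x2, x3, x8}
… ∩ ⟦right of x3⟧ = {x2, x3, x8} ∩ {x4, x5, x6, x8, x9, x10} = {x8}
… ∩ ⟦in x2⟧ = {x8} ∩ {x2, x3, x4, x5, x6, x7} = ∅
… ∩ ⟦old⟧ = ∅ ∩ {x1, x2, x5, x7, x8, x9, x12} = ∅
So ⟦old jar that fell right of x3 in x2⟧ = ∅.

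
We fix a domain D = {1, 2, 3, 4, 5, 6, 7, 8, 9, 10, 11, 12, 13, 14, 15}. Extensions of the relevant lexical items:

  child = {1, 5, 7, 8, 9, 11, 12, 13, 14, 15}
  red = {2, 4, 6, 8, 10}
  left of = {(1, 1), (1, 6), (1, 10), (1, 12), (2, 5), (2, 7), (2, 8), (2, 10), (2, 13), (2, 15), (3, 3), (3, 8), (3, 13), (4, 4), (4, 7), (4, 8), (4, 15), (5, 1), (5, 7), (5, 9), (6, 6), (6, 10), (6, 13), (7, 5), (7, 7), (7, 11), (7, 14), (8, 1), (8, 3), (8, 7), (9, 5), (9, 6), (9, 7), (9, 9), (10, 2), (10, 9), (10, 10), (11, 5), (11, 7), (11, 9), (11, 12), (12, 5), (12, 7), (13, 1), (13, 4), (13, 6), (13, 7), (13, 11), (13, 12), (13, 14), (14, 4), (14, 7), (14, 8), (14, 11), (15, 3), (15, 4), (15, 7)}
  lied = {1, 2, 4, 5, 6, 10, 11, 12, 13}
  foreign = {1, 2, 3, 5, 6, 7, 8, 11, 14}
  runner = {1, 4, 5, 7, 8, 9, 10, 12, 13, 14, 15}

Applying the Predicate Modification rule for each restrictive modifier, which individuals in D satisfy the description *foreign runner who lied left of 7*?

{5}

⟦who lied⟧ = ⟦lied⟧ = {1, 2, 4, 5, 6, 10, 11, 12, 13}
⟦left of 7⟧ = {x : ⟨x, 7⟩ ∈ ⟦left of⟧} = {2, 4, 5, 7, 8, 9, 11, 12, 13, 14, 15}
⟦runner⟧ = {1, 4, 5, 7, 8, 9, 10, 12, 13, 14, 15}
… ∩ ⟦who lied⟧ = {1, 4, 5, 7, 8, 9, 10, 12, 13, 14, 15} ∩ {1, 2, 4, 5, 6, 10, 11, 12, 13} = {1, 4, 5, 10, 12, 13}
… ∩ ⟦left of 7⟧ = {1, 4, 5, 10, 12, 13} ∩ {2, 4, 5, 7, 8, 9, 11, 12, 13, 14, 15} = {4, 5, 12, 13}
… ∩ ⟦foreign⟧ = {4, 5, 12, 13} ∩ {1, 2, 3, 5, 6, 7, 8, 11, 14} = {5}
So ⟦foreign runner who lied left of 7⟧ = {5}.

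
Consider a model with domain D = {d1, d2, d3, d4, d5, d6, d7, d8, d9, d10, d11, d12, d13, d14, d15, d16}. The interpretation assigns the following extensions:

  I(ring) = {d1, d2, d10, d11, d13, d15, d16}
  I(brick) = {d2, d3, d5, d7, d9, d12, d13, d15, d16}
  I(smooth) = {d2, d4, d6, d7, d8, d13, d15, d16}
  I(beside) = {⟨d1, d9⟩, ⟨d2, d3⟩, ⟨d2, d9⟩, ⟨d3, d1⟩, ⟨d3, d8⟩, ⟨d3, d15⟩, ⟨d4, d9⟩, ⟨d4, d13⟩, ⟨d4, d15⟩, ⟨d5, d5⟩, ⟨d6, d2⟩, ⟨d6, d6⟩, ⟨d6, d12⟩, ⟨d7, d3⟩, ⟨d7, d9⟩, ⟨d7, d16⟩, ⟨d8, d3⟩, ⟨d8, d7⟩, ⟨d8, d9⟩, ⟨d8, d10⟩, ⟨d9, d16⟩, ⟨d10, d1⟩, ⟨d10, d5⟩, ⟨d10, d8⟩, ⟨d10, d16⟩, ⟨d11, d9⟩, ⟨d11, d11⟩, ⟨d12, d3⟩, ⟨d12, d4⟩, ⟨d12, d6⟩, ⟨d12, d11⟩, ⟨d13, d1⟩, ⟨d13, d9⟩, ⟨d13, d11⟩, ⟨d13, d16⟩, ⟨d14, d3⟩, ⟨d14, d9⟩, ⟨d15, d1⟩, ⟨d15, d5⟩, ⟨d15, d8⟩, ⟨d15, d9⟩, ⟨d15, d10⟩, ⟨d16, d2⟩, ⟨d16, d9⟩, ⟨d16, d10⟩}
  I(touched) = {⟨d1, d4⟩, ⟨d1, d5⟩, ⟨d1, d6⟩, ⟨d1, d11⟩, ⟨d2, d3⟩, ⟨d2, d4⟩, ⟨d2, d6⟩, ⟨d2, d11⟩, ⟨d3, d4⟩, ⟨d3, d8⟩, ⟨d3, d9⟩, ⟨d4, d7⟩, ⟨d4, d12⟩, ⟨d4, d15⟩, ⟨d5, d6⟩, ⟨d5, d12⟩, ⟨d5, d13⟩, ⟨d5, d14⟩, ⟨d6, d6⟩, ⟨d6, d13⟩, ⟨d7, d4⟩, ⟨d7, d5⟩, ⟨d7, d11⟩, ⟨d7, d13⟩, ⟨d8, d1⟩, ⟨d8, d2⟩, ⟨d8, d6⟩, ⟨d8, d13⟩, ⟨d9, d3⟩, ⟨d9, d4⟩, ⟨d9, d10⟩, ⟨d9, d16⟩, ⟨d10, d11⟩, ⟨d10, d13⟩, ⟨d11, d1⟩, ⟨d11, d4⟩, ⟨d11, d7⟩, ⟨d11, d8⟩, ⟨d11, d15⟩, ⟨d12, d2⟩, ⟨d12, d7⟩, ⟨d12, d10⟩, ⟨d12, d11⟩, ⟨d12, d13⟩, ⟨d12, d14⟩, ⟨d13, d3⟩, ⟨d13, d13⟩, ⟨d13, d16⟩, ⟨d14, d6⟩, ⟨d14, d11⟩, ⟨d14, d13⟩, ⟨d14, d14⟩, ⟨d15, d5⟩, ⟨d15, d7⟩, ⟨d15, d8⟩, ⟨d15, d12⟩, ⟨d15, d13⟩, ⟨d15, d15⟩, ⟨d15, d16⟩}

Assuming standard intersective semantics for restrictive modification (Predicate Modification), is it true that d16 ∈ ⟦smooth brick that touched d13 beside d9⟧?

⟦that touched d13⟧ = {x : ⟨x, d13⟩ ∈ ⟦touched⟧} = {d5, d6, d7, d8, d10, d12, d13, d14, d15}
⟦beside d9⟧ = {x : ⟨x, d9⟩ ∈ ⟦beside⟧} = {d1, d2, d4, d7, d8, d11, d13, d14, d15, d16}
⟦brick⟧ = {d2, d3, d5, d7, d9, d12, d13, d15, d16}
… ∩ ⟦that touched d13⟧ = {d2, d3, d5, d7, d9, d12, d13, d15, d16} ∩ {d5, d6, d7, d8, d10, d12, d13, d14, d15} = {d5, d7, d12, d13, d15}
… ∩ ⟦beside d9⟧ = {d5, d7, d12, d13, d15} ∩ {d1, d2, d4, d7, d8, d11, d13, d14, d15, d16} = {d7, d13, d15}
… ∩ ⟦smooth⟧ = {d7, d13, d15} ∩ {d2, d4, d6, d7, d8, d13, d15, d16} = {d7, d13, d15}
⟦smooth brick that touched d13 beside d9⟧ = {d7, d13, d15}; d16 ∉ this set.

no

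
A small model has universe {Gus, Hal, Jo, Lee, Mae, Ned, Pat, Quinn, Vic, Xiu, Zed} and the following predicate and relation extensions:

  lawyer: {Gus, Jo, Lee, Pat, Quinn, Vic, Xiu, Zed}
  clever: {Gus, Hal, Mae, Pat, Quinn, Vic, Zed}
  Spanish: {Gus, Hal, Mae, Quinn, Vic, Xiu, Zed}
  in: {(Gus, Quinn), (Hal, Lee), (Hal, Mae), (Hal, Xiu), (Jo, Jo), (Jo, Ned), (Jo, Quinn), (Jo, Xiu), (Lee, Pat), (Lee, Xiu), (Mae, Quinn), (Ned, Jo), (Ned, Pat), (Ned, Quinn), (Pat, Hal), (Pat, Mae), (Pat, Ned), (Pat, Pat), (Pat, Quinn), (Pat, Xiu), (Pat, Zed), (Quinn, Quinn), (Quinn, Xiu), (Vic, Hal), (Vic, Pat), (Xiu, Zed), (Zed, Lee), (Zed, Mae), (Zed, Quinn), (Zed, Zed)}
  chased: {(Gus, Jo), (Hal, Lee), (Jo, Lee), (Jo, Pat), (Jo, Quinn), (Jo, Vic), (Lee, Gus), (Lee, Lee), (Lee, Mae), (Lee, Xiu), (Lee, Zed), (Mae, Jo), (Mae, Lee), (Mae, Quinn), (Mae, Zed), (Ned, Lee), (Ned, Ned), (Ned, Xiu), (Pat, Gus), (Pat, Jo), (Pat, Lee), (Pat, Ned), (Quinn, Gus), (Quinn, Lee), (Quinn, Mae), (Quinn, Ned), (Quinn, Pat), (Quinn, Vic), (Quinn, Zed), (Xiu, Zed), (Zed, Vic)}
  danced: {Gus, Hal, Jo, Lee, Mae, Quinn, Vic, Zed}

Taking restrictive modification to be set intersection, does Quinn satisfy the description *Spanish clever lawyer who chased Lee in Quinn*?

⟦who chased Lee⟧ = {x : ⟨x, Lee⟩ ∈ ⟦chased⟧} = {Hal, Jo, Lee, Mae, Ned, Pat, Quinn}
⟦in Quinn⟧ = {x : ⟨x, Quinn⟩ ∈ ⟦in⟧} = {Gus, Jo, Mae, Ned, Pat, Quinn, Zed}
⟦lawyer⟧ = {Gus, Jo, Lee, Pat, Quinn, Vic, Xiu, Zed}
… ∩ ⟦who chased Lee⟧ = {Gus, Jo, Lee, Pat, Quinn, Vic, Xiu, Zed} ∩ {Hal, Jo, Lee, Mae, Ned, Pat, Quinn} = {Jo, Lee, Pat, Quinn}
… ∩ ⟦in Quinn⟧ = {Jo, Lee, Pat, Quinn} ∩ {Gus, Jo, Mae, Ned, Pat, Quinn, Zed} = {Jo, Pat, Quinn}
… ∩ ⟦Spanish⟧ = {Jo, Pat, Quinn} ∩ {Gus, Hal, Mae, Quinn, Vic, Xiu, Zed} = {Quinn}
… ∩ ⟦clever⟧ = {Quinn} ∩ {Gus, Hal, Mae, Pat, Quinn, Vic, Zed} = {Quinn}
⟦Spanish clever lawyer who chased Lee in Quinn⟧ = {Quinn}; Quinn ∈ this set.

yes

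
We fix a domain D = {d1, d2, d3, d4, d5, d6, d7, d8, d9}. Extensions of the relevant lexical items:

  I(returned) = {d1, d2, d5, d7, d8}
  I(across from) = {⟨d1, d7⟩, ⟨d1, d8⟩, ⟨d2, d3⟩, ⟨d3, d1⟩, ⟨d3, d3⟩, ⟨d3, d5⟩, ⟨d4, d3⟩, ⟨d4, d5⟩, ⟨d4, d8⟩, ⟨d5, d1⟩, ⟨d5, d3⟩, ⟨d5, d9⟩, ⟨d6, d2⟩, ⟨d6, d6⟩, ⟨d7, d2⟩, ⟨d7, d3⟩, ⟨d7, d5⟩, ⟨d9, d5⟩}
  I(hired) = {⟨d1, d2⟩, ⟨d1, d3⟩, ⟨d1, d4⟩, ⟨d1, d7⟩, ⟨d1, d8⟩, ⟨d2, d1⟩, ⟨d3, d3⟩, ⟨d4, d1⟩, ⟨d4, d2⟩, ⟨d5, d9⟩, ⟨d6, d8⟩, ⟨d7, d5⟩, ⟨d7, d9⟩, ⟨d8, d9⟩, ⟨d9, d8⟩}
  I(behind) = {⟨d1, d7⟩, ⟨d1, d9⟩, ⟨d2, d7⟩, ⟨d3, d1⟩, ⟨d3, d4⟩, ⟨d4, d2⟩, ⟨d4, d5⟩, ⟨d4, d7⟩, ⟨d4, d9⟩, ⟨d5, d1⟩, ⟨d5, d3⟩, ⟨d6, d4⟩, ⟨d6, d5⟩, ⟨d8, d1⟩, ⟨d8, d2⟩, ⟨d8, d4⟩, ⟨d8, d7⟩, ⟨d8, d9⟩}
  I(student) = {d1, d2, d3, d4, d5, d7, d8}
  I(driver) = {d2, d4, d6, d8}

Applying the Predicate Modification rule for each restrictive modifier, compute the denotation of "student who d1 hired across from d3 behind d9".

⟦who d1 hired⟧ = {x : ⟨d1, x⟩ ∈ ⟦hired⟧} = {d2, d3, d4, d7, d8}
⟦across from d3⟧ = {x : ⟨x, d3⟩ ∈ ⟦across from⟧} = {d2, d3, d4, d5, d7}
⟦behind d9⟧ = {x : ⟨x, d9⟩ ∈ ⟦behind⟧} = {d1, d4, d8}
⟦student⟧ = {d1, d2, d3, d4, d5, d7, d8}
… ∩ ⟦who d1 hired⟧ = {d1, d2, d3, d4, d5, d7, d8} ∩ {d2, d3, d4, d7, d8} = {d2, d3, d4, d7, d8}
… ∩ ⟦across from d3⟧ = {d2, d3, d4, d7, d8} ∩ {d2, d3, d4, d5, d7} = {d2, d3, d4, d7}
… ∩ ⟦behind d9⟧ = {d2, d3, d4, d7} ∩ {d1, d4, d8} = {d4}
So ⟦student who d1 hired across from d3 behind d9⟧ = {d4}.

{d4}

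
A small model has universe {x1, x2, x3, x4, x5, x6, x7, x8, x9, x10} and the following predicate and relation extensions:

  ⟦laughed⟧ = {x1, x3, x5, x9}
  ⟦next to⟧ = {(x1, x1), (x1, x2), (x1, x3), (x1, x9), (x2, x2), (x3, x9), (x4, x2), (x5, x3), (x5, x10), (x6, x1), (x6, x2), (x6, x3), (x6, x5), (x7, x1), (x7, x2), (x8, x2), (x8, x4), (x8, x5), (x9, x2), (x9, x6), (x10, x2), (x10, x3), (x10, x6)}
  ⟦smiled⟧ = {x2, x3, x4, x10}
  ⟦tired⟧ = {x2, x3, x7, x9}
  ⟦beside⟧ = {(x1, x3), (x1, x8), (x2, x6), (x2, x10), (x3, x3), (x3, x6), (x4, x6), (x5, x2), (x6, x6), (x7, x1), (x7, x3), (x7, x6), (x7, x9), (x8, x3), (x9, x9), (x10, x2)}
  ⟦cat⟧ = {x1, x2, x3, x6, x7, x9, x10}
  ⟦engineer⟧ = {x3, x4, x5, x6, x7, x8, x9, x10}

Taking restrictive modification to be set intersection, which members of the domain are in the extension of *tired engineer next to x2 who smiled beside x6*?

⟦next to x2⟧ = {x : ⟨x, x2⟩ ∈ ⟦next to⟧} = {x1, x2, x4, x6, x7, x8, x9, x10}
⟦who smiled⟧ = ⟦smiled⟧ = {x2, x3, x4, x10}
⟦beside x6⟧ = {x : ⟨x, x6⟩ ∈ ⟦beside⟧} = {x2, x3, x4, x6, x7}
⟦engineer⟧ = {x3, x4, x5, x6, x7, x8, x9, x10}
… ∩ ⟦next to x2⟧ = {x3, x4, x5, x6, x7, x8, x9, x10} ∩ {x1, x2, x4, x6, x7, x8, x9, x10} = {x4, x6, x7, x8, x9, x10}
… ∩ ⟦who smiled⟧ = {x4, x6, x7, x8, x9, x10} ∩ {x2, x3, x4, x10} = {x4, x10}
… ∩ ⟦beside x6⟧ = {x4, x10} ∩ {x2, x3, x4, x6, x7} = {x4}
… ∩ ⟦tired⟧ = {x4} ∩ {x2, x3, x7, x9} = ∅
So ⟦tired engineer next to x2 who smiled beside x6⟧ = { }.

{ }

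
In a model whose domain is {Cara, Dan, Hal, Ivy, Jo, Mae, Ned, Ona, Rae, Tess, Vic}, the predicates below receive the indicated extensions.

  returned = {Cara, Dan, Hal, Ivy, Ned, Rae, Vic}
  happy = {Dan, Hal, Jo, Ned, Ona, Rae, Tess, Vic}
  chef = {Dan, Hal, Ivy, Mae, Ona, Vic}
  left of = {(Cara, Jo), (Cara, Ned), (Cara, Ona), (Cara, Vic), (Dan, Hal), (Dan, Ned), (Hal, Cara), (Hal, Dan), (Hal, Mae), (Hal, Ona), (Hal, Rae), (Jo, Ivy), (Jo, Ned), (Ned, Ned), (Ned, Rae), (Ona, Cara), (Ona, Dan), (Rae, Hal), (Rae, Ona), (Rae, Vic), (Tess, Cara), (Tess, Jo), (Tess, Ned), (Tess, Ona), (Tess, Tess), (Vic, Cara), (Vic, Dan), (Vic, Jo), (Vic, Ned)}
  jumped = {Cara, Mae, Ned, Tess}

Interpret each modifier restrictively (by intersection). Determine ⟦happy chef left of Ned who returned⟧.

⟦left of Ned⟧ = {x : ⟨x, Ned⟩ ∈ ⟦left of⟧} = {Cara, Dan, Jo, Ned, Tess, Vic}
⟦who returned⟧ = ⟦returned⟧ = {Cara, Dan, Hal, Ivy, Ned, Rae, Vic}
⟦chef⟧ = {Dan, Hal, Ivy, Mae, Ona, Vic}
… ∩ ⟦left of Ned⟧ = {Dan, Hal, Ivy, Mae, Ona, Vic} ∩ {Cara, Dan, Jo, Ned, Tess, Vic} = {Dan, Vic}
… ∩ ⟦who returned⟧ = {Dan, Vic} ∩ {Cara, Dan, Hal, Ivy, Ned, Rae, Vic} = {Dan, Vic}
… ∩ ⟦happy⟧ = {Dan, Vic} ∩ {Dan, Hal, Jo, Ned, Ona, Rae, Tess, Vic} = {Dan, Vic}
So ⟦happy chef left of Ned who returned⟧ = {Dan, Vic}.

{Dan, Vic}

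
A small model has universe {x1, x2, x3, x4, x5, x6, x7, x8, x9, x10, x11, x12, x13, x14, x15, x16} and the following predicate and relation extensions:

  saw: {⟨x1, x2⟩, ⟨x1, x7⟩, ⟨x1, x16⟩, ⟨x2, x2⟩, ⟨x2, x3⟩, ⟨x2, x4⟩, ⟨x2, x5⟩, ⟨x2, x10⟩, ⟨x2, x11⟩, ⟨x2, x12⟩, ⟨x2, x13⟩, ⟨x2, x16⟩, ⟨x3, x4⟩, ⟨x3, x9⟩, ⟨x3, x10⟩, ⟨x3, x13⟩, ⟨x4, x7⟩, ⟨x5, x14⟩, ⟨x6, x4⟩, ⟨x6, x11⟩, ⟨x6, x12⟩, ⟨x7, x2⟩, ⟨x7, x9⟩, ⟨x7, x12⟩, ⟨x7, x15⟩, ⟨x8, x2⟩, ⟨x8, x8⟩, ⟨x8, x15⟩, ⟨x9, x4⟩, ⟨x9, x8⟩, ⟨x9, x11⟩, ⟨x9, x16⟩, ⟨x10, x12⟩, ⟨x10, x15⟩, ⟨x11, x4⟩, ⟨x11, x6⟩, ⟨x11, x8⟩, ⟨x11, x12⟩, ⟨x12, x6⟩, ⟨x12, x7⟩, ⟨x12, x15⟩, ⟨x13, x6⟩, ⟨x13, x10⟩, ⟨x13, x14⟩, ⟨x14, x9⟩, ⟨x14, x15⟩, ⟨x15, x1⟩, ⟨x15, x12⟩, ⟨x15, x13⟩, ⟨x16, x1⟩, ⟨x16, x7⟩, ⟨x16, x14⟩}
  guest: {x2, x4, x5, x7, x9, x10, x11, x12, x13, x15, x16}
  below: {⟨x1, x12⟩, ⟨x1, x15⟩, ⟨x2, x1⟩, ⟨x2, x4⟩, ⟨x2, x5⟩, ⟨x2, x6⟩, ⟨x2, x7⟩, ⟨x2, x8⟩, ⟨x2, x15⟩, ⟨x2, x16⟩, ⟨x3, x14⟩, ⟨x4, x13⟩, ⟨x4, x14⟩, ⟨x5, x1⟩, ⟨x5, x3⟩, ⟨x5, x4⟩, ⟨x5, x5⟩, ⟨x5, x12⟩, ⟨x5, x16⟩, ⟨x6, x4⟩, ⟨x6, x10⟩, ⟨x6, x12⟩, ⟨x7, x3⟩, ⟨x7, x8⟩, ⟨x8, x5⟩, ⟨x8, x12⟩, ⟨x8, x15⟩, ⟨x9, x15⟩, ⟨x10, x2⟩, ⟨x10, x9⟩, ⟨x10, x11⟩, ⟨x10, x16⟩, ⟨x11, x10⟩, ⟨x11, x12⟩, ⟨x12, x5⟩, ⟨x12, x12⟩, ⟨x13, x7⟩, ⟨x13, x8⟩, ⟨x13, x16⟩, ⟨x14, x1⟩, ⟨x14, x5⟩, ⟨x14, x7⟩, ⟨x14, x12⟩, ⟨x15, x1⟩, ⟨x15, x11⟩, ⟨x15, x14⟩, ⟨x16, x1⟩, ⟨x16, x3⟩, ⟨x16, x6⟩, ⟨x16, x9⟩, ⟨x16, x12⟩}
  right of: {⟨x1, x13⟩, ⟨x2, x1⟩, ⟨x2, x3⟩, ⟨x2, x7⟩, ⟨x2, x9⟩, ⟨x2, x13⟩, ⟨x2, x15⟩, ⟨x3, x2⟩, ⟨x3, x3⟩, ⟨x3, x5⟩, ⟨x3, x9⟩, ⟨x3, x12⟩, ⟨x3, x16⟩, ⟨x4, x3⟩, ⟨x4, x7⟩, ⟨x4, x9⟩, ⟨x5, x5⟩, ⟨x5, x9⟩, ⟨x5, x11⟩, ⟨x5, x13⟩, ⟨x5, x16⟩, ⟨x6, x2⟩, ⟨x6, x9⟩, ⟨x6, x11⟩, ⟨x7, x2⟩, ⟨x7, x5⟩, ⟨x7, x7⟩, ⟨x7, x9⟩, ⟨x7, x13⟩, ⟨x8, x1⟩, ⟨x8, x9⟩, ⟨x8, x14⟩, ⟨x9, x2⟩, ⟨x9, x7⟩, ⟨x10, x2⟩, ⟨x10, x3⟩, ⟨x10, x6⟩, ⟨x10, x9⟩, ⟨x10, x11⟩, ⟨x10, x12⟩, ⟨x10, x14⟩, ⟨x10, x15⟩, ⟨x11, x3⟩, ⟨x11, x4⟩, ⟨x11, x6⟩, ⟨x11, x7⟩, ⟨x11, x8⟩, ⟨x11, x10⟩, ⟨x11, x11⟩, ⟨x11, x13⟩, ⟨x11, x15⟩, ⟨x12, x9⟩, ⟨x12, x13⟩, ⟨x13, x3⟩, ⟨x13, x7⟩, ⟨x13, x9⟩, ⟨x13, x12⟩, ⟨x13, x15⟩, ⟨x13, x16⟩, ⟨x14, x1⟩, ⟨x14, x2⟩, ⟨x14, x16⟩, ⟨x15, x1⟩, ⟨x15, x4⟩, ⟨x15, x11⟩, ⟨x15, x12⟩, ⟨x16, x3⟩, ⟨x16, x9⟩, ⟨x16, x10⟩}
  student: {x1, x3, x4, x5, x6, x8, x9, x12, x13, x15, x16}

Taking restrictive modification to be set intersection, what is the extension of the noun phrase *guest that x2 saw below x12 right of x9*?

{x5, x12, x16}

⟦that x2 saw⟧ = {x : ⟨x2, x⟩ ∈ ⟦saw⟧} = {x2, x3, x4, x5, x10, x11, x12, x13, x16}
⟦below x12⟧ = {x : ⟨x, x12⟩ ∈ ⟦below⟧} = {x1, x5, x6, x8, x11, x12, x14, x16}
⟦right of x9⟧ = {x : ⟨x, x9⟩ ∈ ⟦right of⟧} = {x2, x3, x4, x5, x6, x7, x8, x10, x12, x13, x16}
⟦guest⟧ = {x2, x4, x5, x7, x9, x10, x11, x12, x13, x15, x16}
… ∩ ⟦that x2 saw⟧ = {x2, x4, x5, x7, x9, x10, x11, x12, x13, x15, x16} ∩ {x2, x3, x4, x5, x10, x11, x12, x13, x16} = {x2, x4, x5, x10, x11, x12, x13, x16}
… ∩ ⟦below x12⟧ = {x2, x4, x5, x10, x11, x12, x13, x16} ∩ {x1, x5, x6, x8, x11, x12, x14, x16} = {x5, x11, x12, x16}
… ∩ ⟦right of x9⟧ = {x5, x11, x12, x16} ∩ {x2, x3, x4, x5, x6, x7, x8, x10, x12, x13, x16} = {x5, x12, x16}
So ⟦guest that x2 saw below x12 right of x9⟧ = {x5, x12, x16}.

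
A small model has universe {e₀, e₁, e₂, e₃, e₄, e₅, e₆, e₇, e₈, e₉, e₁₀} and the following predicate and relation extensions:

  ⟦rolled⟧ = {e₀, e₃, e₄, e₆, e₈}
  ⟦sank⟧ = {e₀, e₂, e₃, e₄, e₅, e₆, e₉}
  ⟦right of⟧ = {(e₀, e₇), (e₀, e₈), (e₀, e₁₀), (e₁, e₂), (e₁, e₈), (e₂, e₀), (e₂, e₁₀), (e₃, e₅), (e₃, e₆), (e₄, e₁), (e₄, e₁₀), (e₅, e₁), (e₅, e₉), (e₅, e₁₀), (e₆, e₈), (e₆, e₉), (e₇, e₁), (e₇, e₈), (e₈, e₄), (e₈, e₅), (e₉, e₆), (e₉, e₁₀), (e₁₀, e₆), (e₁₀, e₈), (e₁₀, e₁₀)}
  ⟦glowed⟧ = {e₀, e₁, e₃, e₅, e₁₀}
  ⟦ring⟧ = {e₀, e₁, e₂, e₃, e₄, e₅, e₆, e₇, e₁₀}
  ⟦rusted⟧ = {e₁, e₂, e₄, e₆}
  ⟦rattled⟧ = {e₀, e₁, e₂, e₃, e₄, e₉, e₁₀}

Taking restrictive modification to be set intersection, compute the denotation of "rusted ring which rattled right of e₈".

{e₁}

⟦which rattled⟧ = ⟦rattled⟧ = {e₀, e₁, e₂, e₃, e₄, e₉, e₁₀}
⟦right of e₈⟧ = {x : ⟨x, e₈⟩ ∈ ⟦right of⟧} = {e₀, e₁, e₆, e₇, e₁₀}
⟦ring⟧ = {e₀, e₁, e₂, e₃, e₄, e₅, e₆, e₇, e₁₀}
… ∩ ⟦which rattled⟧ = {e₀, e₁, e₂, e₃, e₄, e₅, e₆, e₇, e₁₀} ∩ {e₀, e₁, e₂, e₃, e₄, e₉, e₁₀} = {e₀, e₁, e₂, e₃, e₄, e₁₀}
… ∩ ⟦right of e₈⟧ = {e₀, e₁, e₂, e₃, e₄, e₁₀} ∩ {e₀, e₁, e₆, e₇, e₁₀} = {e₀, e₁, e₁₀}
… ∩ ⟦rusted⟧ = {e₀, e₁, e₁₀} ∩ {e₁, e₂, e₄, e₆} = {e₁}
So ⟦rusted ring which rattled right of e₈⟧ = {e₁}.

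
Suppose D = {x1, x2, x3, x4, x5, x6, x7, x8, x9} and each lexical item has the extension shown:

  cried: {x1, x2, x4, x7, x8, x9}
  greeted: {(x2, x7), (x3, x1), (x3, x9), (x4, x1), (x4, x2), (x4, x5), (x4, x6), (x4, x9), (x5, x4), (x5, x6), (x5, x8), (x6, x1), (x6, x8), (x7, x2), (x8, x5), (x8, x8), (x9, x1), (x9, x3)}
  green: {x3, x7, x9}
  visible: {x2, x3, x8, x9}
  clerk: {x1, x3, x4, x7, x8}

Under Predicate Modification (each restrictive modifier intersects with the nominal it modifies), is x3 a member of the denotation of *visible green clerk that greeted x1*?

yes

⟦that greeted x1⟧ = {x : ⟨x, x1⟩ ∈ ⟦greeted⟧} = {x3, x4, x6, x9}
⟦clerk⟧ = {x1, x3, x4, x7, x8}
… ∩ ⟦that greeted x1⟧ = {x1, x3, x4, x7, x8} ∩ {x3, x4, x6, x9} = {x3, x4}
… ∩ ⟦visible⟧ = {x3, x4} ∩ {x2, x3, x8, x9} = {x3}
… ∩ ⟦green⟧ = {x3} ∩ {x3, x7, x9} = {x3}
⟦visible green clerk that greeted x1⟧ = {x3}; x3 ∈ this set.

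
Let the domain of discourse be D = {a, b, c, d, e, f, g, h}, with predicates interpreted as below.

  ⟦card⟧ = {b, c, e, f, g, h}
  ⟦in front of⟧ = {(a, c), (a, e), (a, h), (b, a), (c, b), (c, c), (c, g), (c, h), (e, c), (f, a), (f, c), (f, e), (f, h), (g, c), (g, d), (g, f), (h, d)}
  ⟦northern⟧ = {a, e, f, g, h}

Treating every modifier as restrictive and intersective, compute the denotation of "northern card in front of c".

{e, f, g}

⟦in front of c⟧ = {x : ⟨x, c⟩ ∈ ⟦in front of⟧} = {a, c, e, f, g}
⟦card⟧ = {b, c, e, f, g, h}
… ∩ ⟦in front of c⟧ = {b, c, e, f, g, h} ∩ {a, c, e, f, g} = {c, e, f, g}
… ∩ ⟦northern⟧ = {c, e, f, g} ∩ {a, e, f, g, h} = {e, f, g}
So ⟦northern card in front of c⟧ = {e, f, g}.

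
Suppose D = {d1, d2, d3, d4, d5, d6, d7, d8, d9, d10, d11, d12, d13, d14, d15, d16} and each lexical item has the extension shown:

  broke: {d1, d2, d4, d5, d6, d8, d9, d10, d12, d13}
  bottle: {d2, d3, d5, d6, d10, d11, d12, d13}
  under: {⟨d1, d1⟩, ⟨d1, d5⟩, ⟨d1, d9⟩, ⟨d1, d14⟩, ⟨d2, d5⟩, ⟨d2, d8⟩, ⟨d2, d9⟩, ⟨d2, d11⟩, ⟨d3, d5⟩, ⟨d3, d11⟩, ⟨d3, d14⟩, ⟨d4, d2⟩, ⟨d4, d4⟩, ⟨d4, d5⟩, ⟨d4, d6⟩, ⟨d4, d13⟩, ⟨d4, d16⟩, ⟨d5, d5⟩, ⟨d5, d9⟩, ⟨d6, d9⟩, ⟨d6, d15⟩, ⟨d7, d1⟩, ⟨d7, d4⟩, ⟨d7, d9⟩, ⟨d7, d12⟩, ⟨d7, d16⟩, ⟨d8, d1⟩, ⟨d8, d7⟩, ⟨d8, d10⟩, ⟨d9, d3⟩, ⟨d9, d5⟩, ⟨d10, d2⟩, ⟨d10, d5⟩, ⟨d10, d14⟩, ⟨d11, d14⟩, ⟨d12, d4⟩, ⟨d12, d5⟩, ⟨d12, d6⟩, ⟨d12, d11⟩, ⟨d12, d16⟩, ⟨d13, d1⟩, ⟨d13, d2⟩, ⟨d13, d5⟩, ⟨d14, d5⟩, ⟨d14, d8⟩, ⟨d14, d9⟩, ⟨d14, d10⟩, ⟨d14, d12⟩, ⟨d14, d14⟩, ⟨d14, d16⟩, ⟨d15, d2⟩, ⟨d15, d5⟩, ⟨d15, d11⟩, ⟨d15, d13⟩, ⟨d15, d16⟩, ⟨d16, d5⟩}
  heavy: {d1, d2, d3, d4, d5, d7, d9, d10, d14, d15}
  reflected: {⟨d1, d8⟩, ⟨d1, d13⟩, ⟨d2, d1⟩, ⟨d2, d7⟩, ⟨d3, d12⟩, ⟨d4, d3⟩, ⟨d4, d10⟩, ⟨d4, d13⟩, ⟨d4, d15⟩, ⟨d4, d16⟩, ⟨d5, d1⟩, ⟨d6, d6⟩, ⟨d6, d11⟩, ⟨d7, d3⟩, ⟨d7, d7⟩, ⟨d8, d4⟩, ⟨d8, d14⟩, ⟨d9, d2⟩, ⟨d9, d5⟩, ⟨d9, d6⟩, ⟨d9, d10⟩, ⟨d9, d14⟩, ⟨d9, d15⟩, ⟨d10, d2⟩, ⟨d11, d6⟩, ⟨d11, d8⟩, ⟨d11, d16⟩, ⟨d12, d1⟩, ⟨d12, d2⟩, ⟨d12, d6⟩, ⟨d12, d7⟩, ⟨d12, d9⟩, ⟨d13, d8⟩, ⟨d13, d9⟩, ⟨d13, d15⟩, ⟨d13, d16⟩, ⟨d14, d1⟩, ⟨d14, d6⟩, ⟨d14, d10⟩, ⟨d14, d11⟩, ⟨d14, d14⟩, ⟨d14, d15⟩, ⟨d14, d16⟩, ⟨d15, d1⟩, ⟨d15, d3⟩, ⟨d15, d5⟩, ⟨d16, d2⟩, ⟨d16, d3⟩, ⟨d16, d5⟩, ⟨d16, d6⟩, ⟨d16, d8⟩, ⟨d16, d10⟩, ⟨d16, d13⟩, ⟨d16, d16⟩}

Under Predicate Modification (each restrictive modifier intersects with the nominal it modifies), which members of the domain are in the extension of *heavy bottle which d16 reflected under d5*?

{d2, d3, d5, d10}

⟦which d16 reflected⟧ = {x : ⟨d16, x⟩ ∈ ⟦reflected⟧} = {d2, d3, d5, d6, d8, d10, d13, d16}
⟦under d5⟧ = {x : ⟨x, d5⟩ ∈ ⟦under⟧} = {d1, d2, d3, d4, d5, d9, d10, d12, d13, d14, d15, d16}
⟦bottle⟧ = {d2, d3, d5, d6, d10, d11, d12, d13}
… ∩ ⟦which d16 reflected⟧ = {d2, d3, d5, d6, d10, d11, d12, d13} ∩ {d2, d3, d5, d6, d8, d10, d13, d16} = {d2, d3, d5, d6, d10, d13}
… ∩ ⟦under d5⟧ = {d2, d3, d5, d6, d10, d13} ∩ {d1, d2, d3, d4, d5, d9, d10, d12, d13, d14, d15, d16} = {d2, d3, d5, d10, d13}
… ∩ ⟦heavy⟧ = {d2, d3, d5, d10, d13} ∩ {d1, d2, d3, d4, d5, d7, d9, d10, d14, d15} = {d2, d3, d5, d10}
So ⟦heavy bottle which d16 reflected under d5⟧ = {d2, d3, d5, d10}.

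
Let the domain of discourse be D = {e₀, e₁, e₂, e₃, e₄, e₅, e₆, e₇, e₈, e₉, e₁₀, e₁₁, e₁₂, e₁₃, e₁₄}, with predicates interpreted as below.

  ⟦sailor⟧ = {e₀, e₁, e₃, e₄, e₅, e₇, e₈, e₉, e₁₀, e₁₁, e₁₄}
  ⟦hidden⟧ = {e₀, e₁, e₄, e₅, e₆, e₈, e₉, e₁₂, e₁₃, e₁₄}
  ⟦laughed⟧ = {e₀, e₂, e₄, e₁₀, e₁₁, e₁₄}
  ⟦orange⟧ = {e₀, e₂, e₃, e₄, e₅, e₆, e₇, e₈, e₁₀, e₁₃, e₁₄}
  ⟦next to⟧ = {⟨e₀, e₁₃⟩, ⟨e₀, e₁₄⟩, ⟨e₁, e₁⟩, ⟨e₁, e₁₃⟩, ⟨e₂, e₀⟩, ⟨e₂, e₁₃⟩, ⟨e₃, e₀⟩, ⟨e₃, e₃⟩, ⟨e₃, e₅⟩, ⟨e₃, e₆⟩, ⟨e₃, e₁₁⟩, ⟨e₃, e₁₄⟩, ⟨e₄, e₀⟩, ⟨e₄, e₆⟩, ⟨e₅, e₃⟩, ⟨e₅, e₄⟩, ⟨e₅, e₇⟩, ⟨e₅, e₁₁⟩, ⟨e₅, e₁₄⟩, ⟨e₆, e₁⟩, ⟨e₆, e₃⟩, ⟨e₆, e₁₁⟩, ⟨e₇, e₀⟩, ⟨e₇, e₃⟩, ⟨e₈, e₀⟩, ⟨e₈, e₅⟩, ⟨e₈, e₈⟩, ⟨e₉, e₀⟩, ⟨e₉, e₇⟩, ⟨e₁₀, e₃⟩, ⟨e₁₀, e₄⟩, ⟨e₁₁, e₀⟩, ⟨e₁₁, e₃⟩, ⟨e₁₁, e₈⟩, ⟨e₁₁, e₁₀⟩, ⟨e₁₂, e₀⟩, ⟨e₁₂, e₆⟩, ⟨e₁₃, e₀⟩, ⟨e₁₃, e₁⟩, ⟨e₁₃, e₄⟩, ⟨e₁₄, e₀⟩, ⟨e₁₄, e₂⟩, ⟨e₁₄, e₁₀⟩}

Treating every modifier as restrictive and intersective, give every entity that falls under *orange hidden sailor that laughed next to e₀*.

⟦that laughed⟧ = ⟦laughed⟧ = {e₀, e₂, e₄, e₁₀, e₁₁, e₁₄}
⟦next to e₀⟧ = {x : ⟨x, e₀⟩ ∈ ⟦next to⟧} = {e₂, e₃, e₄, e₇, e₈, e₉, e₁₁, e₁₂, e₁₃, e₁₄}
⟦sailor⟧ = {e₀, e₁, e₃, e₄, e₅, e₇, e₈, e₉, e₁₀, e₁₁, e₁₄}
… ∩ ⟦that laughed⟧ = {e₀, e₁, e₃, e₄, e₅, e₇, e₈, e₉, e₁₀, e₁₁, e₁₄} ∩ {e₀, e₂, e₄, e₁₀, e₁₁, e₁₄} = {e₀, e₄, e₁₀, e₁₁, e₁₄}
… ∩ ⟦next to e₀⟧ = {e₀, e₄, e₁₀, e₁₁, e₁₄} ∩ {e₂, e₃, e₄, e₇, e₈, e₉, e₁₁, e₁₂, e₁₃, e₁₄} = {e₄, e₁₁, e₁₄}
… ∩ ⟦orange⟧ = {e₄, e₁₁, e₁₄} ∩ {e₀, e₂, e₃, e₄, e₅, e₆, e₇, e₈, e₁₀, e₁₃, e₁₄} = {e₄, e₁₄}
… ∩ ⟦hidden⟧ = {e₄, e₁₄} ∩ {e₀, e₁, e₄, e₅, e₆, e₈, e₉, e₁₂, e₁₃, e₁₄} = {e₄, e₁₄}
So ⟦orange hidden sailor that laughed next to e₀⟧ = {e₄, e₁₄}.

{e₄, e₁₄}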